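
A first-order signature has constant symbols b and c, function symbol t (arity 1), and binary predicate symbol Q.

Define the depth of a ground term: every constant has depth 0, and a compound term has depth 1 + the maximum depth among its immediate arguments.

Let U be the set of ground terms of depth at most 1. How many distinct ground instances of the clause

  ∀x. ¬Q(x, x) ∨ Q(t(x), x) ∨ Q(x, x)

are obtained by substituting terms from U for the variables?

Ground terms of depth ≤ 1:
  Write N_k for the number of ground terms of depth ≤ k. A term of depth ≤ k is either a constant or a function symbol applied to arguments of depth ≤ k−1, so N_k = 2 + N_{k-1}.
  N_0 = 2
  N_1 = 2 + 2 = 4
So there are 4 ground terms available for substitution.
The variable x ranges independently over the available ground terms, and distinct assignments produce distinct instances.
Number of ground instances = 4.

4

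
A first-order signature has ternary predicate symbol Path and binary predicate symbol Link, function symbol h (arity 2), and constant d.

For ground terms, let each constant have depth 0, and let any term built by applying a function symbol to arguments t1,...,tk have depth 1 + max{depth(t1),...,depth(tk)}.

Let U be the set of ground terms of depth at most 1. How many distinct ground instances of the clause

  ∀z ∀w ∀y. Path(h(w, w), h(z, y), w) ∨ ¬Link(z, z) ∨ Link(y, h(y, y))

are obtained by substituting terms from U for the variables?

Ground terms of depth ≤ 1:
  If N_k denotes the number of depth-≤k ground terms, the 1 constant gives N_0 = 1, and each function symbol of arity r contributes N_{k-1}^r new terms at level k: N_k = 1 + N_{k-1}^2.
  N_0 = 1
  N_1 = 1 + 1^2 = 2
  Explicitly: d, h(d, d).
So there are 2 ground terms available for substitution.
There are 3 variables to instantiate (z, w, y), each occurring in at least one literal, so different choices give different ground instances.
Number of ground instances = 2^3 = 8.

8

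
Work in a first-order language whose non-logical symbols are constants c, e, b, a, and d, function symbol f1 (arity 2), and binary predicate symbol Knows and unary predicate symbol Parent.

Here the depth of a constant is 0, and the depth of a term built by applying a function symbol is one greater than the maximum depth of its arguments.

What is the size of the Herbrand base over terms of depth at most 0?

30

First count ground terms of depth ≤ 0.
Let N_k count ground terms of depth at most k. Each non-constant term of depth ≤ k is some function symbol applied to depth-≤(k−1) arguments, giving N_k = 5 + N_{k-1}^2.
N_0 = 5
Explicitly: c, e, b, a, d.
So |H| = 5.
A ground atom is a predicate applied to a tuple of terms from H, so the count is the sum over predicates of |H|^arity:
  Knows: 5^2 = 25;  Parent: 5
Total ground atoms: 25 + 5 = 30.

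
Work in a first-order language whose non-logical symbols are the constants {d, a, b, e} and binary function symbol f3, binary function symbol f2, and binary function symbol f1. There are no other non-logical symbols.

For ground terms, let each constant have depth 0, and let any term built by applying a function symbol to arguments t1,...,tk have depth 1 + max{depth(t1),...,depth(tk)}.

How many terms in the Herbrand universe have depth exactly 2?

Write N_k for the number of ground terms of depth ≤ k. A term of depth ≤ k is either a constant or a function symbol applied to arguments of depth ≤ k−1, so N_k = 4 + N_{k-1}^2 + N_{k-1}^2 + N_{k-1}^2.
N_0 = 4
N_1 = 4 + 4^2 + 4^2 + 4^2 = 52
N_2 = 4 + 52^2 + 52^2 + 52^2 = 8116
Terms of depth exactly 2: N_2 − N_1 = 8116 − 52 = 8064.

8064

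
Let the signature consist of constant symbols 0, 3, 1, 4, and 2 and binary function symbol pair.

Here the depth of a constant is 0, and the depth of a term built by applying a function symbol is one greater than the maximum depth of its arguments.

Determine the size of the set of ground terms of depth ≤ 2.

905

If N_k denotes the number of depth-≤k ground terms, the 5 constants give N_0 = 5, and each function symbol of arity r contributes N_{k-1}^r new terms at level k: N_k = 5 + N_{k-1}^2.
N_0 = 5
N_1 = 5 + 5^2 = 30
N_2 = 5 + 30^2 = 905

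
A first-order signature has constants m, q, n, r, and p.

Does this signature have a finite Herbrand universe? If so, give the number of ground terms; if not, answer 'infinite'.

There are no function symbols, so every ground term is one of the 5 constants.
The Herbrand universe is {m, q, n, r, p}, which is finite with 5 elements.

5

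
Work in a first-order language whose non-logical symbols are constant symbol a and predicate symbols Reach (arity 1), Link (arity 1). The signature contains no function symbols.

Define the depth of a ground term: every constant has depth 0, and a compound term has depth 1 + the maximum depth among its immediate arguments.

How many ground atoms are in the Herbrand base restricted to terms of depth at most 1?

2

First count ground terms of depth ≤ 1.
With no function symbols every ground term is a constant, so there is exactly 1 ground term at every depth bound.
N_0 = 1
N_1 = 1
Explicitly: a.
So |H| = 1.
For each predicate symbol, the number of ground atoms is |H| raised to its arity; summing:
  Reach: 1;  Link: 1
Total ground atoms: 1 + 1 = 2.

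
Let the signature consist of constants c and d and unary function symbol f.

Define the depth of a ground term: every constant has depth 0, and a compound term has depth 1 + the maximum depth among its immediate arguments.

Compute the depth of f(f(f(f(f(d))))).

5

depth(f(d)) = 1 + depth(d) = 1 + 0 = 1
depth(f(f(d))) = 1 + depth(f(d)) = 1 + 1 = 2
depth(f(f(f(d)))) = 1 + depth(f(f(d))) = 1 + 2 = 3
depth(f(f(f(f(d))))) = 1 + depth(f(f(f(d)))) = 1 + 3 = 4
depth(f(f(f(f(f(d)))))) = 1 + depth(f(f(f(f(d))))) = 1 + 4 = 5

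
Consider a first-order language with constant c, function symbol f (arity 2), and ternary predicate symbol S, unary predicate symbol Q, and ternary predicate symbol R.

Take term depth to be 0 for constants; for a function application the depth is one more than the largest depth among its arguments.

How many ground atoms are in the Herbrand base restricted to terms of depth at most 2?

255

First count ground terms of depth ≤ 2.
Write N_k for the number of ground terms of depth ≤ k. A term of depth ≤ k is either a constant or a function symbol applied to arguments of depth ≤ k−1, so N_k = 1 + N_{k-1}^2.
N_0 = 1
N_1 = 1 + 1^2 = 2
N_2 = 1 + 2^2 = 5
So |H| = 5.
A ground atom is a predicate applied to a tuple of terms from H, so the count is the sum over predicates of |H|^arity:
  S: 5^3 = 125;  Q: 5;  R: 5^3 = 125
Total ground atoms: 125 + 5 + 125 = 255.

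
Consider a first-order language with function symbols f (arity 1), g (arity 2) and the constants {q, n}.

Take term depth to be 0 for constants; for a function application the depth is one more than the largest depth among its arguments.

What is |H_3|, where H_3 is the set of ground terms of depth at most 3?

Let N_k = |{terms of depth ≤ k}|. Then N_0 = 2 and N_k = 2 + N_{k-1} + N_{k-1}^2 for k ≥ 1 (one summand per function symbol, arity giving the exponent).
N_0 = 2
N_1 = 2 + 2 + 2^2 = 8
N_2 = 2 + 8 + 8^2 = 74
N_3 = 2 + 74 + 74^2 = 5552

5552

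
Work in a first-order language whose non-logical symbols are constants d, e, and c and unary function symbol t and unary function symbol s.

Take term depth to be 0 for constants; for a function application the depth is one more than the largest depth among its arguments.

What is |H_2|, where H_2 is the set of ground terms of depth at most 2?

If N_k denotes the number of depth-≤k ground terms, the 3 constants give N_0 = 3, and each function symbol of arity r contributes N_{k-1}^r new terms at level k: N_k = 3 + N_{k-1} + N_{k-1}.
N_0 = 3
N_1 = 3 + 3 + 3 = 9
N_2 = 3 + 9 + 9 = 21

21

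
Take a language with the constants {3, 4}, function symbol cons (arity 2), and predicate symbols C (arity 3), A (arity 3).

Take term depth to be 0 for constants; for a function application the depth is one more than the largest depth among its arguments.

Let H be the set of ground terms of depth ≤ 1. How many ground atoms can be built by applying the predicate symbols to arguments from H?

First count ground terms of depth ≤ 1.
Write N_k for the number of ground terms of depth ≤ k. A term of depth ≤ k is either a constant or a function symbol applied to arguments of depth ≤ k−1, so N_k = 2 + N_{k-1}^2.
N_0 = 2
N_1 = 2 + 2^2 = 6
So |H| = 6.
Each predicate of arity r yields |H|^r ground atoms (one per choice of an r-tuple from H):
  C: 6^3 = 216;  A: 6^3 = 216
Total ground atoms: 216 + 216 = 432.

432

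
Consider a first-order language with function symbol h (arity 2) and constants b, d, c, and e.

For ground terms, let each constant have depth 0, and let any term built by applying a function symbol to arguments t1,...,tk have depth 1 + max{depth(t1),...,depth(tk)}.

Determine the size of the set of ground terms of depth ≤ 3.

163220

Let N_k count ground terms of depth at most k. Each non-constant term of depth ≤ k is some function symbol applied to depth-≤(k−1) arguments, giving N_k = 4 + N_{k-1}^2.
N_0 = 4
N_1 = 4 + 4^2 = 20
N_2 = 4 + 20^2 = 404
N_3 = 4 + 404^2 = 163220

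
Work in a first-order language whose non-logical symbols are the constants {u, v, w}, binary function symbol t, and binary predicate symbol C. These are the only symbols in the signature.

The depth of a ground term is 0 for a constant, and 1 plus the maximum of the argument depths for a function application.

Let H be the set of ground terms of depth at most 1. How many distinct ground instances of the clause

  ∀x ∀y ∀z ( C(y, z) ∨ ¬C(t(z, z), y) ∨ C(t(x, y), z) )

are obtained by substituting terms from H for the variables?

Ground terms of depth ≤ 1:
  Let N_k = |{terms of depth ≤ k}|. Then N_0 = 3 and N_k = 3 + N_{k-1}^2 for k ≥ 1 (one summand per function symbol, arity giving the exponent).
  N_0 = 3
  N_1 = 3 + 3^2 = 12
So there are 12 ground terms available for substitution.
There are 3 variables to instantiate (x, y, z), each occurring in at least one literal, so different choices give different ground instances.
Number of ground instances = 12^3 = 1728.

1728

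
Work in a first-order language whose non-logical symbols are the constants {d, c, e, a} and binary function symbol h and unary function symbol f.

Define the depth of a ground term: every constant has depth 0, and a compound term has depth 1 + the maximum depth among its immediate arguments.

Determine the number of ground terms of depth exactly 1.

20

Let N_k = |{terms of depth ≤ k}|. Then N_0 = 4 and N_k = 4 + N_{k-1}^2 + N_{k-1} for k ≥ 1 (one summand per function symbol, arity giving the exponent).
N_0 = 4
N_1 = 4 + 4^2 + 4 = 24
Terms of depth exactly 1: N_1 − N_0 = 24 − 4 = 20.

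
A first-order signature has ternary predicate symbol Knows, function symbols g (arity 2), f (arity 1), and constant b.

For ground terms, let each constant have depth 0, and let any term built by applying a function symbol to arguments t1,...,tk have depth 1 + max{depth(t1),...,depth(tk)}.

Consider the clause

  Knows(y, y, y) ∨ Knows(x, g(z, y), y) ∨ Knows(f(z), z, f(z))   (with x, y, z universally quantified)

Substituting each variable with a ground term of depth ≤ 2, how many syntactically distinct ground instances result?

Ground terms of depth ≤ 2:
  Let N_k = |{terms of depth ≤ k}|. Then N_0 = 1 and N_k = 1 + N_{k-1}^2 + N_{k-1} for k ≥ 1 (one summand per function symbol, arity giving the exponent).
  N_0 = 1
  N_1 = 1 + 1^2 + 1 = 3
  N_2 = 1 + 3^2 + 3 = 13
So there are 13 ground terms available for substitution.
The clause has 3 distinct variables (x, y, z), each appearing in the body. In the free term algebra distinct substitutions yield syntactically distinct ground instances.
Number of ground instances = 13^3 = 2197.

2197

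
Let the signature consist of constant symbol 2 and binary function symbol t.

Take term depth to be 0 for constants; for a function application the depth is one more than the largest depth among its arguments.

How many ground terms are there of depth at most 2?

Let N_k = |{terms of depth ≤ k}|. Then N_0 = 1 and N_k = 1 + N_{k-1}^2 for k ≥ 1 (one summand per function symbol, arity giving the exponent).
N_0 = 1
N_1 = 1 + 1^2 = 2
N_2 = 1 + 2^2 = 5
Explicitly: 2, t(2, 2), t(2, t(2, 2)), t(t(2, 2), 2), t(t(2, 2), t(2, 2)).

5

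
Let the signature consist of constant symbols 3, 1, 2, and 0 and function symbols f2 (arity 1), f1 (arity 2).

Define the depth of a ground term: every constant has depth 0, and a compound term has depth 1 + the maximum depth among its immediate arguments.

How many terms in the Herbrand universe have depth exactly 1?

20

Write N_k for the number of ground terms of depth ≤ k. A term of depth ≤ k is either a constant or a function symbol applied to arguments of depth ≤ k−1, so N_k = 4 + N_{k-1} + N_{k-1}^2.
N_0 = 4
N_1 = 4 + 4 + 4^2 = 24
Terms of depth exactly 1: N_1 − N_0 = 24 − 4 = 20.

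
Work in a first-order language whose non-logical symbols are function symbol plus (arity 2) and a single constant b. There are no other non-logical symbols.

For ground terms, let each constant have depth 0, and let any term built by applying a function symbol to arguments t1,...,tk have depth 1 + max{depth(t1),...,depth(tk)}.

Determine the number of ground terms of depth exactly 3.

If N_k denotes the number of depth-≤k ground terms, the 1 constant gives N_0 = 1, and each function symbol of arity r contributes N_{k-1}^r new terms at level k: N_k = 1 + N_{k-1}^2.
N_0 = 1
N_1 = 1 + 1^2 = 2
N_2 = 1 + 2^2 = 5
N_3 = 1 + 5^2 = 26
Terms of depth exactly 3: N_3 − N_2 = 26 − 5 = 21.

21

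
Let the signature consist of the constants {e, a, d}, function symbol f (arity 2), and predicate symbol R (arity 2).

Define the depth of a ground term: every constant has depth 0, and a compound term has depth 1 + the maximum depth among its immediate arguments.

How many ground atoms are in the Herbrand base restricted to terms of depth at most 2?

First count ground terms of depth ≤ 2.
Count level by level. With function symbols f/2, the terms of depth ≤ k are the 3 constants together with each function applied to depth-≤(k−1) tuples, so N_k = 3 + N_{k-1}^2.
N_0 = 3
N_1 = 3 + 3^2 = 12
N_2 = 3 + 12^2 = 147
So |H| = 147.
For each predicate symbol, the number of ground atoms is |H| raised to its arity; summing:
  R: 147^2 = 21609
Total ground atoms: 21609.

21609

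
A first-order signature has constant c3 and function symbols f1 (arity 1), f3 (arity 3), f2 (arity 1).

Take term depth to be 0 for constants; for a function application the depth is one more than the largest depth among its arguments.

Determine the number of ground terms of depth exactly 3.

Write N_k for the number of ground terms of depth ≤ k. A term of depth ≤ k is either a constant or a function symbol applied to arguments of depth ≤ k−1, so N_k = 1 + N_{k-1} + N_{k-1}^3 + N_{k-1}.
N_0 = 1
N_1 = 1 + 1 + 1^3 + 1 = 4
N_2 = 1 + 4 + 4^3 + 4 = 73
N_3 = 1 + 73 + 73^3 + 73 = 389164
Terms of depth exactly 3: N_3 − N_2 = 389164 − 73 = 389091.

389091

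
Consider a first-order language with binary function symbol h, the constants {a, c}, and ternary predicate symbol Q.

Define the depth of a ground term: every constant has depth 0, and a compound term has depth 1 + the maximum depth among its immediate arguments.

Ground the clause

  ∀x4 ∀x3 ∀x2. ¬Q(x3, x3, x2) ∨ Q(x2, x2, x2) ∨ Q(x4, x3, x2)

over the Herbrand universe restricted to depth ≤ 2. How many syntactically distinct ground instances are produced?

54872

Ground terms of depth ≤ 2:
  If N_k denotes the number of depth-≤k ground terms, the 2 constants give N_0 = 2, and each function symbol of arity r contributes N_{k-1}^r new terms at level k: N_k = 2 + N_{k-1}^2.
  N_0 = 2
  N_1 = 2 + 2^2 = 6
  N_2 = 2 + 6^2 = 38
So there are 38 ground terms available for substitution.
There are 3 variables to instantiate (x4, x3, x2), each occurring in at least one literal, so different choices give different ground instances.
Number of ground instances = 38^3 = 54872.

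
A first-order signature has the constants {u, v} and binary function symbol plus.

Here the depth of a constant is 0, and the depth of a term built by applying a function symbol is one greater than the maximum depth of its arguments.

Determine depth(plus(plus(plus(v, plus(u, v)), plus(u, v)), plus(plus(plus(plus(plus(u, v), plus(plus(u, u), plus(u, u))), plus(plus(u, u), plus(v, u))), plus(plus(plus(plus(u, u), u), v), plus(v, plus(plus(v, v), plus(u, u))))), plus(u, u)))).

7

depth(plus(u, v)) = 1 + max(0, 0) = 1
depth(plus(v, plus(u, v))) = 1 + max(0, 1) = 2
depth(plus(plus(v, plus(u, v)), plus(u, v))) = 1 + max(2, 1) = 3
depth(plus(u, u)) = 1 + max(0, 0) = 1
depth(plus(plus(u, u), plus(u, u))) = 1 + max(1, 1) = 2
depth(plus(plus(u, v), plus(plus(u, u), plus(u, u)))) = 1 + max(1, 2) = 3
depth(plus(v, u)) = 1 + max(0, 0) = 1
depth(plus(plus(u, u), plus(v, u))) = 1 + max(1, 1) = 2
depth(plus(plus(plus(u, v), plus(plus(u, u), plus(u, u))), plus(plus(u, u), plus(v, u)))) = 1 + max(3, 2) = 4
depth(plus(plus(u, u), u)) = 1 + max(1, 0) = 2
depth(plus(plus(plus(u, u), u), v)) = 1 + max(2, 0) = 3
depth(plus(v, v)) = 1 + max(0, 0) = 1
depth(plus(plus(v, v), plus(u, u))) = 1 + max(1, 1) = 2
depth(plus(v, plus(plus(v, v), plus(u, u)))) = 1 + max(0, 2) = 3
depth(plus(plus(plus(plus(u, u), u), v), plus(v, plus(plus(v, v), plus(u, u))))) = 1 + max(3, 3) = 4
depth(plus(plus(plus(plus(u, v), plus(plus(u, u), plus(u, u))), plus(plus(u, u), plus(v, u))), plus(plus(plus(plus(u, u), u), v), plus(v, plus(plus(v, v), plus(u, u)))))) = 1 + max(4, 4) = 5
depth(plus(plus(plus(plus(plus(u, v), plus(plus(u, u), plus(u, u))), plus(plus(u, u), plus(v, u))), plus(plus(plus(plus(u, u), u), v), plus(v, plus(plus(v, v), plus(u, u))))), plus(u, u))) = 1 + max(5, 1) = 6
depth(plus(plus(plus(v, plus(u, v)), plus(u, v)), plus(plus(plus(plus(plus(u, v), plus(plus(u, u), plus(u, u))), plus(plus(u, u), plus(v, u))), plus(plus(plus(plus(u, u), u), v), plus(v, plus(plus(v, v), plus(u, u))))), plus(u, u)))) = 1 + max(3, 6) = 7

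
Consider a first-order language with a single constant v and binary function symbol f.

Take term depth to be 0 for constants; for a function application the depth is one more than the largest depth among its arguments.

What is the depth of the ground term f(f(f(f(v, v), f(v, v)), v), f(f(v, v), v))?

depth(f(v, v)) = 1 + max(0, 0) = 1
depth(f(f(v, v), f(v, v))) = 1 + max(1, 1) = 2
depth(f(f(f(v, v), f(v, v)), v)) = 1 + max(2, 0) = 3
depth(f(f(v, v), v)) = 1 + max(1, 0) = 2
depth(f(f(f(f(v, v), f(v, v)), v), f(f(v, v), v))) = 1 + max(3, 2) = 4

4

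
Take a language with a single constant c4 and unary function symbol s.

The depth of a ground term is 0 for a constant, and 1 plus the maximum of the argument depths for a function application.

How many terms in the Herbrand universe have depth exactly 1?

Let N_k count ground terms of depth at most k. Each non-constant term of depth ≤ k is some function symbol applied to depth-≤(k−1) arguments, giving N_k = 1 + N_{k-1}.
N_0 = 1
N_1 = 1 + 1 = 2
Terms of depth exactly 1: N_1 − N_0 = 2 − 1 = 1.

1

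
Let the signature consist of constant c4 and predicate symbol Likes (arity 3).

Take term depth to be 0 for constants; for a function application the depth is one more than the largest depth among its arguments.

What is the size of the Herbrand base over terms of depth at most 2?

First count ground terms of depth ≤ 2.
With no function symbols every ground term is a constant, so there is exactly 1 ground term at every depth bound.
N_0 = 1
N_1 = 1
N_2 = 1
Explicitly: c4.
So |H| = 1.
Each predicate of arity r yields |H|^r ground atoms (one per choice of an r-tuple from H):
  Likes: 1^3 = 1
Total ground atoms: 1.

1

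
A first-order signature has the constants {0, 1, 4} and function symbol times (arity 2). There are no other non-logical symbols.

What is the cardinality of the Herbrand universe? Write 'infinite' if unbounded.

The signature has at least one function symbol (times, arity 2) and at least one constant (0).
Iterating times gives infinitely many distinct ground terms: 0, times(0, 0), times(times(0, 0), times(0, 0)), ...
So the Herbrand universe is infinite.

infinite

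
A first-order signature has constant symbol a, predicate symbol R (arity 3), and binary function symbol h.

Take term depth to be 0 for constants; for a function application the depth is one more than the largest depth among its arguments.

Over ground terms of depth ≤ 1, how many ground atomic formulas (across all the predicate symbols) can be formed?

8

First count ground terms of depth ≤ 1.
Let N_k count ground terms of depth at most k. Each non-constant term of depth ≤ k is some function symbol applied to depth-≤(k−1) arguments, giving N_k = 1 + N_{k-1}^2.
N_0 = 1
N_1 = 1 + 1^2 = 2
Explicitly: a, h(a, a).
So |H| = 2.
Each predicate of arity r yields |H|^r ground atoms (one per choice of an r-tuple from H):
  R: 2^3 = 8
Total ground atoms: 8.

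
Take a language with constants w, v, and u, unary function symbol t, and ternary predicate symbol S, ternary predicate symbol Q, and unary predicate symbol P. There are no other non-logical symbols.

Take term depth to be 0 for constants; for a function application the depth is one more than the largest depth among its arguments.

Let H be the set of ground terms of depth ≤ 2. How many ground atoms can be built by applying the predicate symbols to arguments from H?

1467

First count ground terms of depth ≤ 2.
Write N_k for the number of ground terms of depth ≤ k. A term of depth ≤ k is either a constant or a function symbol applied to arguments of depth ≤ k−1, so N_k = 3 + N_{k-1}.
N_0 = 3
N_1 = 3 + 3 = 6
N_2 = 3 + 6 = 9
Explicitly: w, v, u, t(w), t(v), t(u), t(t(w)), t(t(v)), t(t(u)).
So |H| = 9.
Ground atoms are formed by filling each argument slot of a predicate with a term from H, so an r-ary predicate gives |H|^r atoms:
  S: 9^3 = 729;  Q: 9^3 = 729;  P: 9
Total ground atoms: 729 + 729 + 9 = 1467.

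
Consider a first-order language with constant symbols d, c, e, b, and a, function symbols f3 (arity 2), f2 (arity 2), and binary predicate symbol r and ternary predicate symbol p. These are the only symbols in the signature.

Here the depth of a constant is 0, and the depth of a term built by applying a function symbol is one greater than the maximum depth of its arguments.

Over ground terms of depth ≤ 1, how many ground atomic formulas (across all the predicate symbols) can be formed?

169400

First count ground terms of depth ≤ 1.
Write N_k for the number of ground terms of depth ≤ k. A term of depth ≤ k is either a constant or a function symbol applied to arguments of depth ≤ k−1, so N_k = 5 + N_{k-1}^2 + N_{k-1}^2.
N_0 = 5
N_1 = 5 + 5^2 + 5^2 = 55
So |H| = 55.
Each predicate of arity r yields |H|^r ground atoms (one per choice of an r-tuple from H):
  r: 55^2 = 3025;  p: 55^3 = 166375
Total ground atoms: 3025 + 166375 = 169400.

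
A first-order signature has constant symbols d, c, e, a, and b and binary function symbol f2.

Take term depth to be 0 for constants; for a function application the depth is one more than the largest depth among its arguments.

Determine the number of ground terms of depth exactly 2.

Write N_k for the number of ground terms of depth ≤ k. A term of depth ≤ k is either a constant or a function symbol applied to arguments of depth ≤ k−1, so N_k = 5 + N_{k-1}^2.
N_0 = 5
N_1 = 5 + 5^2 = 30
N_2 = 5 + 30^2 = 905
Terms of depth exactly 2: N_2 − N_1 = 905 − 30 = 875.

875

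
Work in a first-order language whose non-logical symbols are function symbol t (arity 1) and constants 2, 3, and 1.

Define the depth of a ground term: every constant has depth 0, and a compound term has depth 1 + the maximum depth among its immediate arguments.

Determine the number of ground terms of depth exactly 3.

If N_k denotes the number of depth-≤k ground terms, the 3 constants give N_0 = 3, and each function symbol of arity r contributes N_{k-1}^r new terms at level k: N_k = 3 + N_{k-1}.
N_0 = 3
N_1 = 3 + 3 = 6
N_2 = 3 + 6 = 9
N_3 = 3 + 9 = 12
Terms of depth exactly 3: N_3 − N_2 = 12 − 9 = 3.

3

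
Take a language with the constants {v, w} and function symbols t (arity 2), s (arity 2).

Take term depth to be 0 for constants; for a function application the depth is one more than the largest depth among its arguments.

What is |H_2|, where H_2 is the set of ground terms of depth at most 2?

Let N_k = |{terms of depth ≤ k}|. Then N_0 = 2 and N_k = 2 + N_{k-1}^2 + N_{k-1}^2 for k ≥ 1 (one summand per function symbol, arity giving the exponent).
N_0 = 2
N_1 = 2 + 2^2 + 2^2 = 10
N_2 = 2 + 10^2 + 10^2 = 202

202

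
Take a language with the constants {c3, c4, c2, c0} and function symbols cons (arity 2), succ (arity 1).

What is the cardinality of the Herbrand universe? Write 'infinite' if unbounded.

infinite

The signature has at least one function symbol (cons, arity 2) and at least one constant (c3).
Iterating cons gives infinitely many distinct ground terms: c3, cons(c3, c3), cons(cons(c3, c3), cons(c3, c3)), ...
So the Herbrand universe is infinite.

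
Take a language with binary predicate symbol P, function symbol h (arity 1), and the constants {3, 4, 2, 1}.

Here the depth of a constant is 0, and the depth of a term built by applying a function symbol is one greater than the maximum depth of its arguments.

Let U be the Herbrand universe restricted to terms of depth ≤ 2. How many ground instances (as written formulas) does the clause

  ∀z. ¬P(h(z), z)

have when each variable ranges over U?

Ground terms of depth ≤ 2:
  Let N_k count ground terms of depth at most k. Each non-constant term of depth ≤ k is some function symbol applied to depth-≤(k−1) arguments, giving N_k = 4 + N_{k-1}.
  N_0 = 4
  N_1 = 4 + 4 = 8
  N_2 = 4 + 8 = 12
  Explicitly: 3, 4, 2, 1, h(3), h(4), h(2), h(1), h(h(3)), h(h(4)), h(h(2)), h(h(1)).
So there are 12 ground terms available for substitution.
The body mentions the single quantified variable z; since ground terms form a free algebra, no two substitutions collapse to the same formula.
Number of ground instances = 12.

12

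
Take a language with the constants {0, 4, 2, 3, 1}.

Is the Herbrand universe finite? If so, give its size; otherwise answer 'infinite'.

5

There are no function symbols, so every ground term is one of the 5 constants.
The Herbrand universe is {0, 4, 2, 3, 1}, which is finite with 5 elements.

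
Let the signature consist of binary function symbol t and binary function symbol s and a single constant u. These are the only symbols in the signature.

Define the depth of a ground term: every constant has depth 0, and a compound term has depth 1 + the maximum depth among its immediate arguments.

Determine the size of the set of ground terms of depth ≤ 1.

Let N_k count ground terms of depth at most k. Each non-constant term of depth ≤ k is some function symbol applied to depth-≤(k−1) arguments, giving N_k = 1 + N_{k-1}^2 + N_{k-1}^2.
N_0 = 1
N_1 = 1 + 1^2 + 1^2 = 3
Explicitly: u, t(u, u), s(u, u).

3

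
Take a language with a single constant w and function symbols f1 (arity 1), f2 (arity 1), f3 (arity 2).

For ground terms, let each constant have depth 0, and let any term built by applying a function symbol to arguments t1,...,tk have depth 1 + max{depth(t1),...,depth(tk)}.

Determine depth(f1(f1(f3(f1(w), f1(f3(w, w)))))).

depth(f1(w)) = 1 + depth(w) = 1 + 0 = 1
depth(f3(w, w)) = 1 + max(0, 0) = 1
depth(f1(f3(w, w))) = 1 + depth(f3(w, w)) = 1 + 1 = 2
depth(f3(f1(w), f1(f3(w, w)))) = 1 + max(1, 2) = 3
depth(f1(f3(f1(w), f1(f3(w, w))))) = 1 + depth(f3(f1(w), f1(f3(w, w)))) = 1 + 3 = 4
depth(f1(f1(f3(f1(w), f1(f3(w, w)))))) = 1 + depth(f1(f3(f1(w), f1(f3(w, w))))) = 1 + 4 = 5

5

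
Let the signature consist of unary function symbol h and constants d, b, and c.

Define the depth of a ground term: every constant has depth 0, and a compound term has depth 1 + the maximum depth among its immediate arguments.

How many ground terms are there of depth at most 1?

Let N_k = |{terms of depth ≤ k}|. Then N_0 = 3 and N_k = 3 + N_{k-1} for k ≥ 1 (one summand per function symbol, arity giving the exponent).
N_0 = 3
N_1 = 3 + 3 = 6
Explicitly: d, b, c, h(d), h(b), h(c).

6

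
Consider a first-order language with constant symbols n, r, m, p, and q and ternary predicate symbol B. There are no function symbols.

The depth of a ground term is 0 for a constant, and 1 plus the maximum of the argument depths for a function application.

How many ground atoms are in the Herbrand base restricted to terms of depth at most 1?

First count ground terms of depth ≤ 1.
With no function symbols every ground term is a constant, so there are exactly 5 ground terms at every depth bound.
N_0 = 5
N_1 = 5
Explicitly: n, r, m, p, q.
So |H| = 5.
A ground atom is a predicate applied to a tuple of terms from H, so the count is the sum over predicates of |H|^arity:
  B: 5^3 = 125
Total ground atoms: 125.

125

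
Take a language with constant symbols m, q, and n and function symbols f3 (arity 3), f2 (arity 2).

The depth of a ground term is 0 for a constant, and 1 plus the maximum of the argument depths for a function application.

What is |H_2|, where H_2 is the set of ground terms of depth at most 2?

If N_k denotes the number of depth-≤k ground terms, the 3 constants give N_0 = 3, and each function symbol of arity r contributes N_{k-1}^r new terms at level k: N_k = 3 + N_{k-1}^3 + N_{k-1}^2.
N_0 = 3
N_1 = 3 + 3^3 + 3^2 = 39
N_2 = 3 + 39^3 + 39^2 = 60843

60843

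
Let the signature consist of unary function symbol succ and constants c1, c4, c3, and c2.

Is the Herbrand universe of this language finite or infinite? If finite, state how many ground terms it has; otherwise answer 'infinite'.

infinite

The signature has at least one function symbol (succ, arity 1) and at least one constant (c1).
Iterating succ gives infinitely many distinct ground terms: c1, succ(c1), succ(succ(c1)), ...
So the Herbrand universe is infinite.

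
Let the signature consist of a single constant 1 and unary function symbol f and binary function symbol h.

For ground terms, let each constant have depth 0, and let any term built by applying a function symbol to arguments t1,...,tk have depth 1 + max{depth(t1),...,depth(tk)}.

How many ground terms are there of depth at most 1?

Let N_k = |{terms of depth ≤ k}|. Then N_0 = 1 and N_k = 1 + N_{k-1} + N_{k-1}^2 for k ≥ 1 (one summand per function symbol, arity giving the exponent).
N_0 = 1
N_1 = 1 + 1 + 1^2 = 3
Explicitly: 1, f(1), h(1, 1).

3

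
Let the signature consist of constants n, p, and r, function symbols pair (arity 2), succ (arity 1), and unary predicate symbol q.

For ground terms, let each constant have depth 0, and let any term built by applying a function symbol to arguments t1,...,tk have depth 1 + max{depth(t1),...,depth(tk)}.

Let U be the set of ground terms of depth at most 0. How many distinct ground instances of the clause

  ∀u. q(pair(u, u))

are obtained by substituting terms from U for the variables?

3

Ground terms of depth ≤ 0:
  If N_k denotes the number of depth-≤k ground terms, the 3 constants give N_0 = 3, and each function symbol of arity r contributes N_{k-1}^r new terms at level k: N_k = 3 + N_{k-1}^2 + N_{k-1}.
  N_0 = 3
So there are 3 ground terms available for substitution.
The clause has 1 distinct variable (u), which appears in the body. In the free term algebra distinct substitutions yield syntactically distinct ground instances.
Number of ground instances = 3.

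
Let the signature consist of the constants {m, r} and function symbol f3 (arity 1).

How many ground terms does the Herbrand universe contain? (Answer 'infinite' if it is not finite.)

The signature has at least one function symbol (f3, arity 1) and at least one constant (m).
Iterating f3 gives infinitely many distinct ground terms: m, f3(m), f3(f3(m)), ...
So the Herbrand universe is infinite.

infinite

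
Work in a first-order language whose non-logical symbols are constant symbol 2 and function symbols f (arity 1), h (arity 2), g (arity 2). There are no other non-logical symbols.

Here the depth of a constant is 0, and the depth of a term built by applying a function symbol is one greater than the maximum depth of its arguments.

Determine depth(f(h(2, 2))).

2

depth(h(2, 2)) = 1 + max(0, 0) = 1
depth(f(h(2, 2))) = 1 + depth(h(2, 2)) = 1 + 1 = 2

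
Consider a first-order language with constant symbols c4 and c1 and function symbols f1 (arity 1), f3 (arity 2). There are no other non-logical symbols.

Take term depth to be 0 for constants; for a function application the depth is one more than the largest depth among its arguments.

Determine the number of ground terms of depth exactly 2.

66

Let N_k = |{terms of depth ≤ k}|. Then N_0 = 2 and N_k = 2 + N_{k-1} + N_{k-1}^2 for k ≥ 1 (one summand per function symbol, arity giving the exponent).
N_0 = 2
N_1 = 2 + 2 + 2^2 = 8
N_2 = 2 + 8 + 8^2 = 74
Terms of depth exactly 2: N_2 − N_1 = 74 − 8 = 66.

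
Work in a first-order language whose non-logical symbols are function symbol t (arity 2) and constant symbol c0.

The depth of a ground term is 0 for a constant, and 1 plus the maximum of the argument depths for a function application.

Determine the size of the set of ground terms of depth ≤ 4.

677

Write N_k for the number of ground terms of depth ≤ k. A term of depth ≤ k is either a constant or a function symbol applied to arguments of depth ≤ k−1, so N_k = 1 + N_{k-1}^2.
N_0 = 1
N_1 = 1 + 1^2 = 2
N_2 = 1 + 2^2 = 5
N_3 = 1 + 5^2 = 26
N_4 = 1 + 26^2 = 677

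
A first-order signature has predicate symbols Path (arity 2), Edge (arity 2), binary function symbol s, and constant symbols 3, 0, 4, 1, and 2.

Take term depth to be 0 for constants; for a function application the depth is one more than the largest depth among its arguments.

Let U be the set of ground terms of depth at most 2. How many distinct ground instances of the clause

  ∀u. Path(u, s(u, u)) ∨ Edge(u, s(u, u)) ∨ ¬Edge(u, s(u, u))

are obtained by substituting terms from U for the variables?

Ground terms of depth ≤ 2:
  Write N_k for the number of ground terms of depth ≤ k. A term of depth ≤ k is either a constant or a function symbol applied to arguments of depth ≤ k−1, so N_k = 5 + N_{k-1}^2.
  N_0 = 5
  N_1 = 5 + 5^2 = 30
  N_2 = 5 + 30^2 = 905
So there are 905 ground terms available for substitution.
The clause has 1 distinct variable (u), which appears in the body. In the free term algebra distinct substitutions yield syntactically distinct ground instances.
Number of ground instances = 905.

905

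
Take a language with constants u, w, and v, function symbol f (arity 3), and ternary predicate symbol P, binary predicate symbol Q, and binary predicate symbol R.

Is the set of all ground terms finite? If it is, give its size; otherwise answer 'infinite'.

infinite

The signature has at least one function symbol (f, arity 3) and at least one constant (u).
Iterating f gives infinitely many distinct ground terms: u, f(u, u, u), f(f(u, u, u), f(u, u, u), f(u, u, u)), ...
So the Herbrand universe is infinite.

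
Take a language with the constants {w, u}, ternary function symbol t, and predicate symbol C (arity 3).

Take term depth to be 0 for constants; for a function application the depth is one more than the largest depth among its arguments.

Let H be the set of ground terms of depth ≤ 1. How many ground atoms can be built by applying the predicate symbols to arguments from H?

1000

First count ground terms of depth ≤ 1.
Let N_k count ground terms of depth at most k. Each non-constant term of depth ≤ k is some function symbol applied to depth-≤(k−1) arguments, giving N_k = 2 + N_{k-1}^3.
N_0 = 2
N_1 = 2 + 2^3 = 10
Explicitly: w, u, t(w, w, w), t(w, w, u), t(w, u, w), t(w, u, u), t(u, w, w), t(u, w, u), t(u, u, w), t(u, u, u).
So |H| = 10.
Each predicate of arity r yields |H|^r ground atoms (one per choice of an r-tuple from H):
  C: 10^3 = 1000
Total ground atoms: 1000.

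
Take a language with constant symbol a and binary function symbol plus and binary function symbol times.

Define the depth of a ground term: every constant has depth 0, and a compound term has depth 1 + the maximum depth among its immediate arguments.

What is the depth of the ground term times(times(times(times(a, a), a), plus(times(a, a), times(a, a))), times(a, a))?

4

depth(times(a, a)) = 1 + max(0, 0) = 1
depth(times(times(a, a), a)) = 1 + max(1, 0) = 2
depth(plus(times(a, a), times(a, a))) = 1 + max(1, 1) = 2
depth(times(times(times(a, a), a), plus(times(a, a), times(a, a)))) = 1 + max(2, 2) = 3
depth(times(times(times(times(a, a), a), plus(times(a, a), times(a, a))), times(a, a))) = 1 + max(3, 1) = 4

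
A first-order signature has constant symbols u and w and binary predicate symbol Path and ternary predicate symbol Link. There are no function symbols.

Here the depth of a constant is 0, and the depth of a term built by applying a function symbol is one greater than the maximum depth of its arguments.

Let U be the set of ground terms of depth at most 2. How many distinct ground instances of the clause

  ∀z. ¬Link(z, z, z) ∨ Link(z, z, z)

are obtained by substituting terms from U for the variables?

Ground terms of depth ≤ 2:
  With no function symbols every ground term is a constant, so there are exactly 2 ground terms at every depth bound.
  N_0 = 2
  N_1 = 2
  N_2 = 2
  Explicitly: u, w.
So there are 2 ground terms available for substitution.
There is 1 variable to instantiate (z),  occurring in at least one literal, so different choices give different ground instances.
Number of ground instances = 2.

2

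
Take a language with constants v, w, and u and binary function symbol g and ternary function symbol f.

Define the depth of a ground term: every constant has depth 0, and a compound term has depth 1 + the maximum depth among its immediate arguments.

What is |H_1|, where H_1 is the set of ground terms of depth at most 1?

Write N_k for the number of ground terms of depth ≤ k. A term of depth ≤ k is either a constant or a function symbol applied to arguments of depth ≤ k−1, so N_k = 3 + N_{k-1}^2 + N_{k-1}^3.
N_0 = 3
N_1 = 3 + 3^2 + 3^3 = 39

39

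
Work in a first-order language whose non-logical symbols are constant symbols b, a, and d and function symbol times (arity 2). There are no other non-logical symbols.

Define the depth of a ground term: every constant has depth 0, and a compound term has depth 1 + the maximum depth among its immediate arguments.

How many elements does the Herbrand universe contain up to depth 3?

Let N_k = |{terms of depth ≤ k}|. Then N_0 = 3 and N_k = 3 + N_{k-1}^2 for k ≥ 1 (one summand per function symbol, arity giving the exponent).
N_0 = 3
N_1 = 3 + 3^2 = 12
N_2 = 3 + 12^2 = 147
N_3 = 3 + 147^2 = 21612

21612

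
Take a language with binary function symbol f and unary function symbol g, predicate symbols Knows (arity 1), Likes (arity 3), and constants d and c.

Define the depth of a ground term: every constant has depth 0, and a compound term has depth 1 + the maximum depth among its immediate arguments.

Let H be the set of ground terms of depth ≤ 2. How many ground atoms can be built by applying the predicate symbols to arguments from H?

405298

First count ground terms of depth ≤ 2.
Let N_k count ground terms of depth at most k. Each non-constant term of depth ≤ k is some function symbol applied to depth-≤(k−1) arguments, giving N_k = 2 + N_{k-1}^2 + N_{k-1}.
N_0 = 2
N_1 = 2 + 2^2 + 2 = 8
N_2 = 2 + 8^2 + 8 = 74
So |H| = 74.
A ground atom is a predicate applied to a tuple of terms from H, so the count is the sum over predicates of |H|^arity:
  Knows: 74;  Likes: 74^3 = 405224
Total ground atoms: 74 + 405224 = 405298.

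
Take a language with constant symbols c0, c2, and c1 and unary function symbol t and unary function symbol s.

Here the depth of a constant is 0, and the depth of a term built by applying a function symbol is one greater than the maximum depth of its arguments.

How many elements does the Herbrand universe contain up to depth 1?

Write N_k for the number of ground terms of depth ≤ k. A term of depth ≤ k is either a constant or a function symbol applied to arguments of depth ≤ k−1, so N_k = 3 + N_{k-1} + N_{k-1}.
N_0 = 3
N_1 = 3 + 3 + 3 = 9

9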